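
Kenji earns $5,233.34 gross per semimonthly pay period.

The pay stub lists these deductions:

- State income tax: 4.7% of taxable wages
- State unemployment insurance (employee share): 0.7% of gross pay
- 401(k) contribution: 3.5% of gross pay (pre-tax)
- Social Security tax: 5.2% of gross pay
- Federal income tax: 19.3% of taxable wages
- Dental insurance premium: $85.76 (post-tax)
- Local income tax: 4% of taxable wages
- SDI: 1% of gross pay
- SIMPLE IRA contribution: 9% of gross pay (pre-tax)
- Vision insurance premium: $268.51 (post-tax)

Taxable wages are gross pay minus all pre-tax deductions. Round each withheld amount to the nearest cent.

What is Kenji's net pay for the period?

$2,581.64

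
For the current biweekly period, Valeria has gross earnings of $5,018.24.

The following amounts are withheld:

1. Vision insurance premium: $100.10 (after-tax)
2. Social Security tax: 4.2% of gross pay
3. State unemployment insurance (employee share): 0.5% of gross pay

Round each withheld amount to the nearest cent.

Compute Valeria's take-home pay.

Social Security tax: $5,018.24 × 0.042 = $210.77
State unemployment insurance (employee share): $5,018.24 × 0.005 = $25.09
Vision insurance premium: $100.10
Total deductions = $210.77 + $25.09 + $100.10 = $335.96
Net pay = $5,018.24 − $335.96 = $4,682.28

$4,682.28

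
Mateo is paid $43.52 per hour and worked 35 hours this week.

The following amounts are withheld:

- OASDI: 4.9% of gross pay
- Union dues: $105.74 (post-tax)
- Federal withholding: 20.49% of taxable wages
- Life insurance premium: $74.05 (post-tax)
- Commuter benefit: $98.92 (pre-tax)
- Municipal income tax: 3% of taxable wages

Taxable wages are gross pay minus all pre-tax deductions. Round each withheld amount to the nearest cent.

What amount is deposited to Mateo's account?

Gross pay: 35 × $43.52 = $1523.20
Commuter benefit: $98.92
Taxable wages = $1523.20 − $98.92 = $1424.28
Municipal income tax: $1424.28 × 0.03 = $42.73
Federal withholding: $1424.28 × 0.2049 = $291.83
OASDI: $1523.20 × 0.049 = $74.64
Union dues: $105.74
Life insurance premium: $74.05
Total deductions = $98.92 + $42.73 + $291.83 + $74.64 + $105.74 + $74.05 = $687.91
Net pay = $1523.20 − $687.91 = $835.29

$835.29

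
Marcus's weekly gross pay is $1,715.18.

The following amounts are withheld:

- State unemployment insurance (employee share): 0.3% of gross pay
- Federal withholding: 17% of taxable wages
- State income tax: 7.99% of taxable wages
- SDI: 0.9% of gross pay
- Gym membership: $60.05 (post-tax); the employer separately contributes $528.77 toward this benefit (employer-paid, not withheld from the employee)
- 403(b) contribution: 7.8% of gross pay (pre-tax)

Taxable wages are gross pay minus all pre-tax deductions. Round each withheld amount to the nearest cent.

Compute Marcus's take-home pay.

$1,105.57

403(b) contribution: $1,715.18 × 0.078 = $133.78
Taxable wages = $1,715.18 − $133.78 = $1,581.40
Federal withholding: $1,581.40 × 0.17 = $268.84
State income tax: $1,581.40 × 0.0799 = $126.35
SDI: $1,715.18 × 0.009 = $15.44
State unemployment insurance (employee share): $1,715.18 × 0.003 = $5.15
Gym membership: $60.05
(Employer's $528.77 toward gym membership is not withheld from the employee.)
Total deductions = $133.78 + $268.84 + $126.35 + $15.44 + $5.15 + $60.05 = $609.61
Net pay = $1,715.18 − $609.61 = $1,105.57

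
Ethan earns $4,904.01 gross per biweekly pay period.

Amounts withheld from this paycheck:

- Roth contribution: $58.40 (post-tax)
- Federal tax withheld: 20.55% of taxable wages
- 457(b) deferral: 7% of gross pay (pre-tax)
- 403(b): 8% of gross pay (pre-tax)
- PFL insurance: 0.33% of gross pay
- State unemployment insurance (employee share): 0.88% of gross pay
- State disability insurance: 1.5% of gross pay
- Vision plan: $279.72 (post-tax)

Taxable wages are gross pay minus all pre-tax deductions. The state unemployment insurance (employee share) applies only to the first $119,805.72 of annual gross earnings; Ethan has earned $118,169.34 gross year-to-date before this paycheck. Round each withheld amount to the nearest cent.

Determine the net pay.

$2,869.54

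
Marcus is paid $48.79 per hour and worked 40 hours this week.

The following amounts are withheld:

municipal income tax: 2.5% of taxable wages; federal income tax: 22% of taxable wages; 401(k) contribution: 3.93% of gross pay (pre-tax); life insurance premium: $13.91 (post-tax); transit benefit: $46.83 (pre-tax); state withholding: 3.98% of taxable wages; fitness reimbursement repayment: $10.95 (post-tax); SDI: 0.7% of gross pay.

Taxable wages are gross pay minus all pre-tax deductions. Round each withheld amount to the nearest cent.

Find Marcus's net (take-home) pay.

$1,268.91

Gross pay: 40 × $48.79 = $1,951.60
Transit benefit: $46.83
401(k) contribution: $1,951.60 × 0.0393 = $76.70
Pre-tax total = $46.83 + $76.70 = $123.53
Taxable wages = $1,951.60 − $123.53 = $1,828.07
Federal income tax: $1,828.07 × 0.22 = $402.18
State withholding: $1,828.07 × 0.0398 = $72.76
Municipal income tax: $1,828.07 × 0.025 = $45.70
SDI: $1,951.60 × 0.007 = $13.66
Fitness reimbursement repayment: $10.95
Life insurance premium: $13.91
Total deductions = $46.83 + $76.70 + $402.18 + $72.76 + $45.70 + $13.66 + $10.95 + $13.91 = $682.69
Net pay = $1,951.60 − $682.69 = $1,268.91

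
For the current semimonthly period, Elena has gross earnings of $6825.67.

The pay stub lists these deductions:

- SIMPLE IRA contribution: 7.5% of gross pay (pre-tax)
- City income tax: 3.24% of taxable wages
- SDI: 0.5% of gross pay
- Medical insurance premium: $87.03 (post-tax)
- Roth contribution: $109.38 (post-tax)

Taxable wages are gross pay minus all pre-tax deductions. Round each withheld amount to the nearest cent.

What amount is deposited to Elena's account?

SIMPLE IRA contribution: $6825.67 × 0.075 = $511.93
Taxable wages = $6825.67 − $511.93 = $6313.74
City income tax: $6313.74 × 0.0324 = $204.57
SDI: $6825.67 × 0.005 = $34.13
Medical insurance premium: $87.03
Roth contribution: $109.38
Total deductions = $511.93 + $204.57 + $34.13 + $87.03 + $109.38 = $947.04
Net pay = $6825.67 − $947.04 = $5878.63

$5878.63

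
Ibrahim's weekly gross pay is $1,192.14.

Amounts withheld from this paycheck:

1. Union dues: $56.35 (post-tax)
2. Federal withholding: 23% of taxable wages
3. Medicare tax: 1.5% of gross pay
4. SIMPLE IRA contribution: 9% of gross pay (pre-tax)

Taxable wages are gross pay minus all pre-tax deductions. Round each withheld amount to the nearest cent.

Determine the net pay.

$761.10

SIMPLE IRA contribution: $1,192.14 × 0.09 = $107.29
Taxable wages = $1,192.14 − $107.29 = $1,084.85
Federal withholding: $1,084.85 × 0.23 = $249.52
Medicare tax: $1,192.14 × 0.015 = $17.88
Union dues: $56.35
Total deductions = $107.29 + $249.52 + $17.88 + $56.35 = $431.04
Net pay = $1,192.14 − $431.04 = $761.10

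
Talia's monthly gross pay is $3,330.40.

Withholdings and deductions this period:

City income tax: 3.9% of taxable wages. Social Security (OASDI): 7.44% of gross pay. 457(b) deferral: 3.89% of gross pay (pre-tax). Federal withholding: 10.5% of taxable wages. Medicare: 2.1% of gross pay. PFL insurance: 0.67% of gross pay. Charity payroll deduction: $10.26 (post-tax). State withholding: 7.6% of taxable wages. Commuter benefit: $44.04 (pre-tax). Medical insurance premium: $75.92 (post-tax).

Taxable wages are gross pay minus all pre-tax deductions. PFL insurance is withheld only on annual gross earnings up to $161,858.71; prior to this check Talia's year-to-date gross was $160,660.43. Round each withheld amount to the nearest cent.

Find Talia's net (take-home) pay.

$2,050.37

Commuter benefit: $44.04
457(b) deferral: $3,330.40 × 0.0389 = $129.55
Pre-tax total = $44.04 + $129.55 = $173.59
Taxable wages = $3,330.40 − $173.59 = $3,156.81
City income tax: $3,156.81 × 0.039 = $123.12
State withholding: $3,156.81 × 0.076 = $239.92
Federal withholding: $3,156.81 × 0.105 = $331.47
Social Security (OASDI): $3,330.40 × 0.0744 = $247.78
PFL insurance: only $161,858.71 − $160,660.43 = $1,198.28 of this check is subject → $1,198.28 × 0.0067 = $8.03
Medicare: $3,330.40 × 0.021 = $69.94
Charity payroll deduction: $10.26
Medical insurance premium: $75.92
Total deductions = $44.04 + $129.55 + $123.12 + $239.92 + $331.47 + $247.78 + $8.03 + $69.94 + $10.26 + $75.92 = $1,280.03
Net pay = $3,330.40 − $1,280.03 = $2,050.37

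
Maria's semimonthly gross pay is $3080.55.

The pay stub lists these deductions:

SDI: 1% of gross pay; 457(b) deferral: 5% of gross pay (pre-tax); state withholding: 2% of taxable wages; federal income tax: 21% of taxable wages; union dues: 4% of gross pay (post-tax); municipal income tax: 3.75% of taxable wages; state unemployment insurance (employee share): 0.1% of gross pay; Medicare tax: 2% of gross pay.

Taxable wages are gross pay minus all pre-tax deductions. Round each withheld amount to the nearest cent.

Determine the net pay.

457(b) deferral: $3080.55 × 0.05 = $154.03
Taxable wages = $3080.55 − $154.03 = $2926.52
Federal income tax: $2926.52 × 0.21 = $614.57
State withholding: $2926.52 × 0.02 = $58.53
Municipal income tax: $2926.52 × 0.0375 = $109.74
State unemployment insurance (employee share): $3080.55 × 0.001 = $3.08
SDI: $3080.55 × 0.01 = $30.81
Medicare tax: $3080.55 × 0.02 = $61.61
Union dues: $3080.55 × 0.04 = $123.22
Total deductions = $154.03 + $614.57 + $58.53 + $109.74 + $3.08 + $30.81 + $61.61 + $123.22 = $1155.59
Net pay = $3080.55 − $1155.59 = $1924.96

$1924.96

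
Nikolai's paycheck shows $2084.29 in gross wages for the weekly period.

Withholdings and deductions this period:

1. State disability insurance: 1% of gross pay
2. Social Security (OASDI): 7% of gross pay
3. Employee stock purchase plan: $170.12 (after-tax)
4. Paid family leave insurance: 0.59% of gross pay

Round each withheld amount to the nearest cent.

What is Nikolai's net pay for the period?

State disability insurance: $2084.29 × 0.01 = $20.84
Social Security (OASDI): $2084.29 × 0.07 = $145.90
Paid family leave insurance: $2084.29 × 0.0059 = $12.30
Employee stock purchase plan: $170.12
Total deductions = $20.84 + $145.90 + $12.30 + $170.12 = $349.16
Net pay = $2084.29 − $349.16 = $1735.13

$1735.13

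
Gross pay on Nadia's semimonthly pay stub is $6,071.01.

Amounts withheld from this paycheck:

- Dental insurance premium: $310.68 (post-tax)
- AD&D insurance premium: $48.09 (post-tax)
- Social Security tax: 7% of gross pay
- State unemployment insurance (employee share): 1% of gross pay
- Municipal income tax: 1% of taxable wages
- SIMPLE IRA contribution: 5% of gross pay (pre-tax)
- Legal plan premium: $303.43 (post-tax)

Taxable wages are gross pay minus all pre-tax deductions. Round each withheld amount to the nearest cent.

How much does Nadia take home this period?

SIMPLE IRA contribution: $6,071.01 × 0.05 = $303.55
Taxable wages = $6,071.01 − $303.55 = $5,767.46
Municipal income tax: $5,767.46 × 0.01 = $57.67
State unemployment insurance (employee share): $6,071.01 × 0.01 = $60.71
Social Security tax: $6,071.01 × 0.07 = $424.97
Dental insurance premium: $310.68
AD&D insurance premium: $48.09
Legal plan premium: $303.43
Total deductions = $303.55 + $57.67 + $60.71 + $424.97 + $310.68 + $48.09 + $303.43 = $1,509.10
Net pay = $6,071.01 − $1,509.10 = $4,561.91

$4,561.91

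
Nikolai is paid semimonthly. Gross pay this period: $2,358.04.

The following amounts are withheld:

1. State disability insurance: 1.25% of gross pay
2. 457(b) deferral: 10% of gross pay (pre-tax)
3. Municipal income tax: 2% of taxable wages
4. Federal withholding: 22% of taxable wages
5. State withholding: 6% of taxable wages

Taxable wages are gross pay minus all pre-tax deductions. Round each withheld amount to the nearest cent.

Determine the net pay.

$1,456.10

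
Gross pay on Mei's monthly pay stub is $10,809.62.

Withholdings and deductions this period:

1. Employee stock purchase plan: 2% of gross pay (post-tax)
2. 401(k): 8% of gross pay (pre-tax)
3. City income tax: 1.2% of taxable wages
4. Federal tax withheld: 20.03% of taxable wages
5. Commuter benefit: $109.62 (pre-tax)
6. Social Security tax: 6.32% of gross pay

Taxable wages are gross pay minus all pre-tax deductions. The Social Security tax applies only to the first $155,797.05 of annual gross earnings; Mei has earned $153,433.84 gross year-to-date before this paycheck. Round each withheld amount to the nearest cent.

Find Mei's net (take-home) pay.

$7,381.67

401(k): $10,809.62 × 0.08 = $864.77
Commuter benefit: $109.62
Pre-tax total = $864.77 + $109.62 = $974.39
Taxable wages = $10,809.62 − $974.39 = $9,835.23
Federal tax withheld: $9,835.23 × 0.2003 = $1,970.00
City income tax: $9,835.23 × 0.012 = $118.02
Social Security tax: only $155,797.05 − $153,433.84 = $2,363.21 of this check is subject → $2,363.21 × 0.0632 = $149.35
Employee stock purchase plan: $10,809.62 × 0.02 = $216.19
Total deductions = $864.77 + $109.62 + $1,970.00 + $118.02 + $149.35 + $216.19 = $3,427.95
Net pay = $10,809.62 − $3,427.95 = $7,381.67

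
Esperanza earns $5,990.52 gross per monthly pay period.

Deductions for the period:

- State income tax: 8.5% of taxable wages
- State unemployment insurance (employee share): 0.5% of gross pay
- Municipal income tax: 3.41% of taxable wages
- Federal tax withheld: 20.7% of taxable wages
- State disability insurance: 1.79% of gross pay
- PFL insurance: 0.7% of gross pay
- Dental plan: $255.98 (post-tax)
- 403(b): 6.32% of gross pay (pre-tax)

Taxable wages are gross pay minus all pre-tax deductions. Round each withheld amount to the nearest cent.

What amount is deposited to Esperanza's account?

403(b): $5,990.52 × 0.0632 = $378.60
Taxable wages = $5,990.52 − $378.60 = $5,611.92
State income tax: $5,611.92 × 0.085 = $477.01
Federal tax withheld: $5,611.92 × 0.207 = $1,161.67
Municipal income tax: $5,611.92 × 0.0341 = $191.37
State disability insurance: $5,990.52 × 0.0179 = $107.23
PFL insurance: $5,990.52 × 0.007 = $41.93
State unemployment insurance (employee share): $5,990.52 × 0.005 = $29.95
Dental plan: $255.98
Total deductions = $378.60 + $477.01 + $1,161.67 + $191.37 + $107.23 + $41.93 + $29.95 + $255.98 = $2,643.74
Net pay = $5,990.52 − $2,643.74 = $3,346.78

$3,346.78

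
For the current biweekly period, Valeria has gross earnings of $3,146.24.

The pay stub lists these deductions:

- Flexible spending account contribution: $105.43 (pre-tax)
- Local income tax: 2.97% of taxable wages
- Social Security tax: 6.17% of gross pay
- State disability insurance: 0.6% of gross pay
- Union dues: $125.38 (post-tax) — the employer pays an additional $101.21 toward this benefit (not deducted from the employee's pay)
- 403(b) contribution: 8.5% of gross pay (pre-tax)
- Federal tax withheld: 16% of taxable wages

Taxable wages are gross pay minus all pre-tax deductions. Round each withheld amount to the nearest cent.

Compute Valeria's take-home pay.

$1,908.89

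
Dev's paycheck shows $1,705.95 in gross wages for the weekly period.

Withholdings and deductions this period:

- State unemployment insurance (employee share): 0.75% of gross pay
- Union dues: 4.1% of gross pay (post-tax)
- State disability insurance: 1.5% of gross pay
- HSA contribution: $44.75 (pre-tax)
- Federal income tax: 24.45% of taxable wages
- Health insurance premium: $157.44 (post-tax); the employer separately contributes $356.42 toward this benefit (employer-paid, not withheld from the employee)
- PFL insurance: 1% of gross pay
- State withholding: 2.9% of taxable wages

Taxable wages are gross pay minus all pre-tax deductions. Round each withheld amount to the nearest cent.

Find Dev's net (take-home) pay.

HSA contribution: $44.75
Taxable wages = $1,705.95 − $44.75 = $1,661.20
Federal income tax: $1,661.20 × 0.2445 = $406.16
State withholding: $1,661.20 × 0.029 = $48.17
State unemployment insurance (employee share): $1,705.95 × 0.0075 = $12.79
State disability insurance: $1,705.95 × 0.015 = $25.59
PFL insurance: $1,705.95 × 0.01 = $17.06
Union dues: $1,705.95 × 0.041 = $69.94
Health insurance premium: $157.44
(Employer's $356.42 toward health insurance premium is not withheld from the employee.)
Total deductions = $44.75 + $406.16 + $48.17 + $12.79 + $25.59 + $17.06 + $69.94 + $157.44 = $781.90
Net pay = $1,705.95 − $781.90 = $924.05

$924.05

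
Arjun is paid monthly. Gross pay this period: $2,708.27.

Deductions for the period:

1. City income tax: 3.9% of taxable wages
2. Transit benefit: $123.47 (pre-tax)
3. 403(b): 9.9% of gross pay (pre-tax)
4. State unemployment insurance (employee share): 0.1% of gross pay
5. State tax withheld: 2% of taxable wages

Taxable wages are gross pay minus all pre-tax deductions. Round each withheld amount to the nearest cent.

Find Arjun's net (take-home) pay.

$2,177.29

Transit benefit: $123.47
403(b): $2,708.27 × 0.099 = $268.12
Pre-tax total = $123.47 + $268.12 = $391.59
Taxable wages = $2,708.27 − $391.59 = $2,316.68
City income tax: $2,316.68 × 0.039 = $90.35
State tax withheld: $2,316.68 × 0.02 = $46.33
State unemployment insurance (employee share): $2,708.27 × 0.001 = $2.71
Total deductions = $123.47 + $268.12 + $90.35 + $46.33 + $2.71 = $530.98
Net pay = $2,708.27 − $530.98 = $2,177.29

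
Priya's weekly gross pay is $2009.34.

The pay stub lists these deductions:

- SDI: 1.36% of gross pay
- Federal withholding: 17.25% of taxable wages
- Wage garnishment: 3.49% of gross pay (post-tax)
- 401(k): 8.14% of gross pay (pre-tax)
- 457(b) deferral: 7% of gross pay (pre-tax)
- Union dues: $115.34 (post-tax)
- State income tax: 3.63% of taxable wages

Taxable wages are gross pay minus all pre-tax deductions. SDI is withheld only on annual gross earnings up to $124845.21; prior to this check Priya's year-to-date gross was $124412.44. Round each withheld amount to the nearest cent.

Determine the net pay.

457(b) deferral: $2009.34 × 0.07 = $140.65
401(k): $2009.34 × 0.0814 = $163.56
Pre-tax total = $140.65 + $163.56 = $304.21
Taxable wages = $2009.34 − $304.21 = $1705.13
Federal withholding: $1705.13 × 0.1725 = $294.13
State income tax: $1705.13 × 0.0363 = $61.90
SDI: only $124845.21 − $124412.44 = $432.77 of this check is subject → $432.77 × 0.0136 = $5.89
Union dues: $115.34
Wage garnishment: $2009.34 × 0.0349 = $70.13
Total deductions = $140.65 + $163.56 + $294.13 + $61.90 + $5.89 + $115.34 + $70.13 = $851.60
Net pay = $2009.34 − $851.60 = $1157.74

$1157.74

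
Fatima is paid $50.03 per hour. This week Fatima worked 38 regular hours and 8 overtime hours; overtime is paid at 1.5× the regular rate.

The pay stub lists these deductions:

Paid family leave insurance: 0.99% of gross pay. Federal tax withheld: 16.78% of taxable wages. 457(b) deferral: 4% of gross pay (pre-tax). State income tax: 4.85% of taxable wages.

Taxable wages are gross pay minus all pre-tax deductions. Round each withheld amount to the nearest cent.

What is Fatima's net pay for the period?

Regular pay: 38 × $50.03 = $1901.14
Overtime pay: 8 × $50.03 × 1.5 = $600.36
Gross pay = $1901.14 + $600.36 = $2501.50
457(b) deferral: $2501.50 × 0.04 = $100.06
Taxable wages = $2501.50 − $100.06 = $2401.44
Federal tax withheld: $2401.44 × 0.1678 = $402.96
State income tax: $2401.44 × 0.0485 = $116.47
Paid family leave insurance: $2501.50 × 0.0099 = $24.76
Total deductions = $100.06 + $402.96 + $116.47 + $24.76 = $644.25
Net pay = $2501.50 − $644.25 = $1857.25

$1857.25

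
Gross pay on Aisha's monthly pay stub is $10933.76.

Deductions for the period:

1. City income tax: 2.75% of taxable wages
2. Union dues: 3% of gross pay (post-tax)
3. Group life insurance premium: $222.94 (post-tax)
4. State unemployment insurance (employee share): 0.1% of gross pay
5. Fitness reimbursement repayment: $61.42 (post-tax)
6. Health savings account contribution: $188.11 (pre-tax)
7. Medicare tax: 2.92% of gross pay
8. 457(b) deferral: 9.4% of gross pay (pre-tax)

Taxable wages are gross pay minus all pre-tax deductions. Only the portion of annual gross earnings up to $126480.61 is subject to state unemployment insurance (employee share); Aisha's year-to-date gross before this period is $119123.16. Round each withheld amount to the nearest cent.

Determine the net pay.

$8511.64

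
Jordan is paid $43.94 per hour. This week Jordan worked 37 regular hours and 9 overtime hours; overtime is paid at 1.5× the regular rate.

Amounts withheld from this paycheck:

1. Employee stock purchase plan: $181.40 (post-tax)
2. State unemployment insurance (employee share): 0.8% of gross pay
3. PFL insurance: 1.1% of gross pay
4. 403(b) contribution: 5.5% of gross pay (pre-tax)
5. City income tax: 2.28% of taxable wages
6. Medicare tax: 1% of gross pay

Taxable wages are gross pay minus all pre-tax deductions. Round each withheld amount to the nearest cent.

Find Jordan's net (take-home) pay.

$1,803.37

Regular pay: 37 × $43.94 = $1,625.78
Overtime pay: 9 × $43.94 × 1.5 = $593.19
Gross pay = $1,625.78 + $593.19 = $2,218.97
403(b) contribution: $2,218.97 × 0.055 = $122.04
Taxable wages = $2,218.97 − $122.04 = $2,096.93
City income tax: $2,096.93 × 0.0228 = $47.81
Medicare tax: $2,218.97 × 0.01 = $22.19
State unemployment insurance (employee share): $2,218.97 × 0.008 = $17.75
PFL insurance: $2,218.97 × 0.011 = $24.41
Employee stock purchase plan: $181.40
Total deductions = $122.04 + $47.81 + $22.19 + $17.75 + $24.41 + $181.40 = $415.60
Net pay = $2,218.97 − $415.60 = $1,803.37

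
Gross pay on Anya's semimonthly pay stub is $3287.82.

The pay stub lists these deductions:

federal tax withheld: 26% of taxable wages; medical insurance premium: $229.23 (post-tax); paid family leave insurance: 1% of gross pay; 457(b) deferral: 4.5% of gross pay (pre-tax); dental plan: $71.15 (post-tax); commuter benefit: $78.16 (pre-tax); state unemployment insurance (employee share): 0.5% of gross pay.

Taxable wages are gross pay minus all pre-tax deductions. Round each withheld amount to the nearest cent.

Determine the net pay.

Commuter benefit: $78.16
457(b) deferral: $3287.82 × 0.045 = $147.95
Pre-tax total = $78.16 + $147.95 = $226.11
Taxable wages = $3287.82 − $226.11 = $3061.71
Federal tax withheld: $3061.71 × 0.26 = $796.04
State unemployment insurance (employee share): $3287.82 × 0.005 = $16.44
Paid family leave insurance: $3287.82 × 0.01 = $32.88
Medical insurance premium: $229.23
Dental plan: $71.15
Total deductions = $78.16 + $147.95 + $796.04 + $16.44 + $32.88 + $229.23 + $71.15 = $1371.85
Net pay = $3287.82 − $1371.85 = $1915.97

$1915.97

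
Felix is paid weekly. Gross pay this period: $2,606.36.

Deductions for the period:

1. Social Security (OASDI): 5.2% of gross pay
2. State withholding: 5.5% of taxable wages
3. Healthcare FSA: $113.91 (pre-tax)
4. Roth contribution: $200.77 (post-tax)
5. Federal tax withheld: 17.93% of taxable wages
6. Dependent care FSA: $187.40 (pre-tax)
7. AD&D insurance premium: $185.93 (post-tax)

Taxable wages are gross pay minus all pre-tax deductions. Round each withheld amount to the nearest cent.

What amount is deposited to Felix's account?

$1,242.74

Healthcare FSA: $113.91
Dependent care FSA: $187.40
Pre-tax total = $113.91 + $187.40 = $301.31
Taxable wages = $2,606.36 − $301.31 = $2,305.05
State withholding: $2,305.05 × 0.055 = $126.78
Federal tax withheld: $2,305.05 × 0.1793 = $413.30
Social Security (OASDI): $2,606.36 × 0.052 = $135.53
Roth contribution: $200.77
AD&D insurance premium: $185.93
Total deductions = $113.91 + $187.40 + $126.78 + $413.30 + $135.53 + $200.77 + $185.93 = $1,363.62
Net pay = $2,606.36 − $1,363.62 = $1,242.74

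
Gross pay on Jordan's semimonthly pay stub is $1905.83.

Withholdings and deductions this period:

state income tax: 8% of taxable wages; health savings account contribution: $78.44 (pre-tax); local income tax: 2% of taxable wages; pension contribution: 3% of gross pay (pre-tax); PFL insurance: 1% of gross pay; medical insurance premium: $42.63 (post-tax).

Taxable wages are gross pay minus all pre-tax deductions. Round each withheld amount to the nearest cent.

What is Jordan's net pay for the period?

$1531.51

Health savings account contribution: $78.44
Pension contribution: $1905.83 × 0.03 = $57.17
Pre-tax total = $78.44 + $57.17 = $135.61
Taxable wages = $1905.83 − $135.61 = $1770.22
Local income tax: $1770.22 × 0.02 = $35.40
State income tax: $1770.22 × 0.08 = $141.62
PFL insurance: $1905.83 × 0.01 = $19.06
Medical insurance premium: $42.63
Total deductions = $78.44 + $57.17 + $35.40 + $141.62 + $19.06 + $42.63 = $374.32
Net pay = $1905.83 − $374.32 = $1531.51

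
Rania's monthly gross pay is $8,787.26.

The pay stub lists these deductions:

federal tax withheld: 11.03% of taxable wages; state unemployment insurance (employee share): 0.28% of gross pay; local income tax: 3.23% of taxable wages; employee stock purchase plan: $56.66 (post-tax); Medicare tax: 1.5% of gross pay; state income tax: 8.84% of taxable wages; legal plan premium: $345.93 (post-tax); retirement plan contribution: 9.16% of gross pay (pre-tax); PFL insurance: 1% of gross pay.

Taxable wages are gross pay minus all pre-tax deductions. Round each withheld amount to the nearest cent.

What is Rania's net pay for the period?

Retirement plan contribution: $8,787.26 × 0.0916 = $804.91
Taxable wages = $8,787.26 − $804.91 = $7,982.35
State income tax: $7,982.35 × 0.0884 = $705.64
Local income tax: $7,982.35 × 0.0323 = $257.83
Federal tax withheld: $7,982.35 × 0.1103 = $880.45
State unemployment insurance (employee share): $8,787.26 × 0.0028 = $24.60
PFL insurance: $8,787.26 × 0.01 = $87.87
Medicare tax: $8,787.26 × 0.015 = $131.81
Employee stock purchase plan: $56.66
Legal plan premium: $345.93
Total deductions = $804.91 + $705.64 + $257.83 + $880.45 + $24.60 + $87.87 + $131.81 + $56.66 + $345.93 = $3,295.70
Net pay = $8,787.26 − $3,295.70 = $5,491.56

$5,491.56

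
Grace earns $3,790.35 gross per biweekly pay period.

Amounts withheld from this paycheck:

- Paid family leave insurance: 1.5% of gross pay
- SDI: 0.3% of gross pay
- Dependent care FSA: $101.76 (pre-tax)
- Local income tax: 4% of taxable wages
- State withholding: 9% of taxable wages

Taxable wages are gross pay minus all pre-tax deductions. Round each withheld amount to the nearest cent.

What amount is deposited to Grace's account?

Dependent care FSA: $101.76
Taxable wages = $3,790.35 − $101.76 = $3,688.59
Local income tax: $3,688.59 × 0.04 = $147.54
State withholding: $3,688.59 × 0.09 = $331.97
SDI: $3,790.35 × 0.003 = $11.37
Paid family leave insurance: $3,790.35 × 0.015 = $56.86
Total deductions = $101.76 + $147.54 + $331.97 + $11.37 + $56.86 = $649.50
Net pay = $3,790.35 − $649.50 = $3,140.85

$3,140.85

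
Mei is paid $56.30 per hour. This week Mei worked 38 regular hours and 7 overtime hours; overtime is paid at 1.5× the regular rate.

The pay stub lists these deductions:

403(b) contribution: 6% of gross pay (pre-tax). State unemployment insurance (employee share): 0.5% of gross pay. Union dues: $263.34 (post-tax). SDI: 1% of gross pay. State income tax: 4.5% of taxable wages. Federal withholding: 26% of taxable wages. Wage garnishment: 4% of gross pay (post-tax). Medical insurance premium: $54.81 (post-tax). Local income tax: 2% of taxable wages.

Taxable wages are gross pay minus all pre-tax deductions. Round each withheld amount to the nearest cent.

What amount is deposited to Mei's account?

$1,264.21

Regular pay: 38 × $56.30 = $2,139.40
Overtime pay: 7 × $56.30 × 1.5 = $591.15
Gross pay = $2,139.40 + $591.15 = $2,730.55
403(b) contribution: $2,730.55 × 0.06 = $163.83
Taxable wages = $2,730.55 − $163.83 = $2,566.72
Federal withholding: $2,566.72 × 0.26 = $667.35
Local income tax: $2,566.72 × 0.02 = $51.33
State income tax: $2,566.72 × 0.045 = $115.50
State unemployment insurance (employee share): $2,730.55 × 0.005 = $13.65
SDI: $2,730.55 × 0.01 = $27.31
Medical insurance premium: $54.81
Union dues: $263.34
Wage garnishment: $2,730.55 × 0.04 = $109.22
Total deductions = $163.83 + $667.35 + $51.33 + $115.50 + $13.65 + $27.31 + $54.81 + $263.34 + $109.22 = $1,466.34
Net pay = $2,730.55 − $1,466.34 = $1,264.21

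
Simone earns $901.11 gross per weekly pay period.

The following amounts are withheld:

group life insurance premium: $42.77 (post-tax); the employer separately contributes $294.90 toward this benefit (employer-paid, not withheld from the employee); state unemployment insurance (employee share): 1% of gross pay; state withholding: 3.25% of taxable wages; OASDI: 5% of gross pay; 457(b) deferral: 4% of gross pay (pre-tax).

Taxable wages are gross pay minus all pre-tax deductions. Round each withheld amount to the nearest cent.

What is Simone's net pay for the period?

$740.12

457(b) deferral: $901.11 × 0.04 = $36.04
Taxable wages = $901.11 − $36.04 = $865.07
State withholding: $865.07 × 0.0325 = $28.11
State unemployment insurance (employee share): $901.11 × 0.01 = $9.01
OASDI: $901.11 × 0.05 = $45.06
Group life insurance premium: $42.77
(Employer's $294.90 toward group life insurance premium is not withheld from the employee.)
Total deductions = $36.04 + $28.11 + $9.01 + $45.06 + $42.77 = $160.99
Net pay = $901.11 − $160.99 = $740.12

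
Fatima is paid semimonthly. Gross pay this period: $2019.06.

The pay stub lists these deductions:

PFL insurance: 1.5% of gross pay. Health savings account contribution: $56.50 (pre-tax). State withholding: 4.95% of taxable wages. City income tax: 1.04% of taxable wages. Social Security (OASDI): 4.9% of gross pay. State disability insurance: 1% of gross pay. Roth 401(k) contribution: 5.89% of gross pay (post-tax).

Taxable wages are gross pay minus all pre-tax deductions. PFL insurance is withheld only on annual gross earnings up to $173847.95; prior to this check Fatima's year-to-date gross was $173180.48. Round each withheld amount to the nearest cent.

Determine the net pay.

$1596.95

Health savings account contribution: $56.50
Taxable wages = $2019.06 − $56.50 = $1962.56
State withholding: $1962.56 × 0.0495 = $97.15
City income tax: $1962.56 × 0.0104 = $20.41
PFL insurance: only $173847.95 − $173180.48 = $667.47 of this check is subject → $667.47 × 0.015 = $10.01
Social Security (OASDI): $2019.06 × 0.049 = $98.93
State disability insurance: $2019.06 × 0.01 = $20.19
Roth 401(k) contribution: $2019.06 × 0.0589 = $118.92
Total deductions = $56.50 + $97.15 + $20.41 + $10.01 + $98.93 + $20.19 + $118.92 = $422.11
Net pay = $2019.06 − $422.11 = $1596.95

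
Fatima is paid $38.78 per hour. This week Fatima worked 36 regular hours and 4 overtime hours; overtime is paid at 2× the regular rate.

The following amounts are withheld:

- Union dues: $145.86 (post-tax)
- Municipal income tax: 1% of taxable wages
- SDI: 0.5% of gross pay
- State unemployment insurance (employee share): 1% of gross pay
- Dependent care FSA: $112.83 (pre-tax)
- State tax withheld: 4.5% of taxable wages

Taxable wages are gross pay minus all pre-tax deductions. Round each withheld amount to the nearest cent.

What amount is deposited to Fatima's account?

$1334.40

Regular pay: 36 × $38.78 = $1396.08
Overtime pay: 4 × $38.78 × 2 = $310.24
Gross pay = $1396.08 + $310.24 = $1706.32
Dependent care FSA: $112.83
Taxable wages = $1706.32 − $112.83 = $1593.49
State tax withheld: $1593.49 × 0.045 = $71.71
Municipal income tax: $1593.49 × 0.01 = $15.93
SDI: $1706.32 × 0.005 = $8.53
State unemployment insurance (employee share): $1706.32 × 0.01 = $17.06
Union dues: $145.86
Total deductions = $112.83 + $71.71 + $15.93 + $8.53 + $17.06 + $145.86 = $371.92
Net pay = $1706.32 − $371.92 = $1334.40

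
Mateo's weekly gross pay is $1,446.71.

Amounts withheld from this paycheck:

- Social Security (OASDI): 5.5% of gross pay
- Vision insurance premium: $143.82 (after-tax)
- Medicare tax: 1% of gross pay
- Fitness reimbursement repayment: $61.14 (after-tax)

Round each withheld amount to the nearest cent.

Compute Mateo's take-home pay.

Social Security (OASDI): $1,446.71 × 0.055 = $79.57
Medicare tax: $1,446.71 × 0.01 = $14.47
Vision insurance premium: $143.82
Fitness reimbursement repayment: $61.14
Total deductions = $79.57 + $14.47 + $143.82 + $61.14 = $299.00
Net pay = $1,446.71 − $299.00 = $1,147.71

$1,147.71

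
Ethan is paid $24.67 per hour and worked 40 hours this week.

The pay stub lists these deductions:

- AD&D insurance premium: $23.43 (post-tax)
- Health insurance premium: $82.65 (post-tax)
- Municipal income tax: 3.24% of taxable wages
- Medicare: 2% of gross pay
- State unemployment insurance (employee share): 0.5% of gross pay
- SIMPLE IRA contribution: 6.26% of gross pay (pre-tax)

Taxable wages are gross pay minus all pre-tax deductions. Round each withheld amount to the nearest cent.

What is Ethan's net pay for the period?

Gross pay: 40 × $24.67 = $986.80
SIMPLE IRA contribution: $986.80 × 0.0626 = $61.77
Taxable wages = $986.80 − $61.77 = $925.03
Municipal income tax: $925.03 × 0.0324 = $29.97
State unemployment insurance (employee share): $986.80 × 0.005 = $4.93
Medicare: $986.80 × 0.02 = $19.74
Health insurance premium: $82.65
AD&D insurance premium: $23.43
Total deductions = $61.77 + $29.97 + $4.93 + $19.74 + $82.65 + $23.43 = $222.49
Net pay = $986.80 − $222.49 = $764.31

$764.31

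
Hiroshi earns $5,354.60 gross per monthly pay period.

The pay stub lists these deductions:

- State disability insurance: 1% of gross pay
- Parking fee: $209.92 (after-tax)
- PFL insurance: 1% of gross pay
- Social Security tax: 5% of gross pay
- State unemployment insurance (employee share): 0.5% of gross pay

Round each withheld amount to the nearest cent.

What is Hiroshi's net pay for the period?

$4,743.08

State disability insurance: $5,354.60 × 0.01 = $53.55
PFL insurance: $5,354.60 × 0.01 = $53.55
State unemployment insurance (employee share): $5,354.60 × 0.005 = $26.77
Social Security tax: $5,354.60 × 0.05 = $267.73
Parking fee: $209.92
Total deductions = $53.55 + $53.55 + $26.77 + $267.73 + $209.92 = $611.52
Net pay = $5,354.60 − $611.52 = $4,743.08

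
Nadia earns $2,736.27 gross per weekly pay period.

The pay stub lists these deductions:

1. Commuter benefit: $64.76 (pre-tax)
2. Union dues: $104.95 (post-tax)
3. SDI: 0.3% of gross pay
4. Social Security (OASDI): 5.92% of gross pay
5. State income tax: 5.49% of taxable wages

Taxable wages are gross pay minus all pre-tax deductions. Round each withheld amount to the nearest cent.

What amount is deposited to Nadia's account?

Commuter benefit: $64.76
Taxable wages = $2,736.27 − $64.76 = $2,671.51
State income tax: $2,671.51 × 0.0549 = $146.67
SDI: $2,736.27 × 0.003 = $8.21
Social Security (OASDI): $2,736.27 × 0.0592 = $161.99
Union dues: $104.95
Total deductions = $64.76 + $146.67 + $8.21 + $161.99 + $104.95 = $486.58
Net pay = $2,736.27 − $486.58 = $2,249.69

$2,249.69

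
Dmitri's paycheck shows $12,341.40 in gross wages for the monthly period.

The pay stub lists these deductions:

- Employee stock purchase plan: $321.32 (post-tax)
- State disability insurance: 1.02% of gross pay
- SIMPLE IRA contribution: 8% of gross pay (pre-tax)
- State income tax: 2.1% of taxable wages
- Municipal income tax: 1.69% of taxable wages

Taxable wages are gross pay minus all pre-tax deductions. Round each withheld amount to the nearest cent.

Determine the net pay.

$10,476.57

SIMPLE IRA contribution: $12,341.40 × 0.08 = $987.31
Taxable wages = $12,341.40 − $987.31 = $11,354.09
State income tax: $11,354.09 × 0.021 = $238.44
Municipal income tax: $11,354.09 × 0.0169 = $191.88
State disability insurance: $12,341.40 × 0.0102 = $125.88
Employee stock purchase plan: $321.32
Total deductions = $987.31 + $238.44 + $191.88 + $125.88 + $321.32 = $1,864.83
Net pay = $12,341.40 − $1,864.83 = $10,476.57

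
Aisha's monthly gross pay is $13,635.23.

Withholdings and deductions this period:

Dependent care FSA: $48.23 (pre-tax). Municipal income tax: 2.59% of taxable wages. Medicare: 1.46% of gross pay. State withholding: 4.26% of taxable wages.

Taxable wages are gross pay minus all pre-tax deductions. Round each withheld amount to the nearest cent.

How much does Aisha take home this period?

Dependent care FSA: $48.23
Taxable wages = $13,635.23 − $48.23 = $13,587.00
State withholding: $13,587.00 × 0.0426 = $578.81
Municipal income tax: $13,587.00 × 0.0259 = $351.90
Medicare: $13,635.23 × 0.0146 = $199.07
Total deductions = $48.23 + $578.81 + $351.90 + $199.07 = $1,178.01
Net pay = $13,635.23 − $1,178.01 = $12,457.22

$12,457.22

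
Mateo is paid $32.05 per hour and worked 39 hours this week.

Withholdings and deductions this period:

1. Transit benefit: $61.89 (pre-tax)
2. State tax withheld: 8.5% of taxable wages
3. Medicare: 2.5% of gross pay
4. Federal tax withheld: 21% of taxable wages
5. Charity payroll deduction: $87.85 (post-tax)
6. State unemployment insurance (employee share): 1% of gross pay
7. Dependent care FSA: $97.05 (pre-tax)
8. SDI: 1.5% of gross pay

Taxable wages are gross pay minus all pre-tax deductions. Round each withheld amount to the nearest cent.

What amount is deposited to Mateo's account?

$618.81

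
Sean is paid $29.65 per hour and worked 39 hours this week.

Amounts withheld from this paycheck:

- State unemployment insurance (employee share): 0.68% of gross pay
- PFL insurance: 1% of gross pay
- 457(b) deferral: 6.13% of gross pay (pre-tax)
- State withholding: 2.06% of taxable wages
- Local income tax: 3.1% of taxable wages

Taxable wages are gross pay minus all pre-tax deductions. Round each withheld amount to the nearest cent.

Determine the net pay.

$1010.04

Gross pay: 39 × $29.65 = $1156.35
457(b) deferral: $1156.35 × 0.0613 = $70.88
Taxable wages = $1156.35 − $70.88 = $1085.47
Local income tax: $1085.47 × 0.031 = $33.65
State withholding: $1085.47 × 0.0206 = $22.36
PFL insurance: $1156.35 × 0.01 = $11.56
State unemployment insurance (employee share): $1156.35 × 0.0068 = $7.86
Total deductions = $70.88 + $33.65 + $22.36 + $11.56 + $7.86 = $146.31
Net pay = $1156.35 − $146.31 = $1010.04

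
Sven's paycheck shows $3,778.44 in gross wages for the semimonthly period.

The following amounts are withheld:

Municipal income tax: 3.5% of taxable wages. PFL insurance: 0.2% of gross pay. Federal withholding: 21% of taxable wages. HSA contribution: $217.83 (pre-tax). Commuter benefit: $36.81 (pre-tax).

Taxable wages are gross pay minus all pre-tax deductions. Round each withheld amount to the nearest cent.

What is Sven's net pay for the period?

$2,652.91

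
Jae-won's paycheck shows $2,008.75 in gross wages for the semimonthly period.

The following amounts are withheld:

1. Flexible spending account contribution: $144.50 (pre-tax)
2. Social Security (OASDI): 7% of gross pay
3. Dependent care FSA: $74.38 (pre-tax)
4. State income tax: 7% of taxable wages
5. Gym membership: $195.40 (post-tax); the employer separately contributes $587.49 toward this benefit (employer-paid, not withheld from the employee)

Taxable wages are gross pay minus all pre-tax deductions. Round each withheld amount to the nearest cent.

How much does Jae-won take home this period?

Dependent care FSA: $74.38
Flexible spending account contribution: $144.50
Pre-tax total = $74.38 + $144.50 = $218.88
Taxable wages = $2,008.75 − $218.88 = $1,789.87
State income tax: $1,789.87 × 0.07 = $125.29
Social Security (OASDI): $2,008.75 × 0.07 = $140.61
Gym membership: $195.40
(Employer's $587.49 toward gym membership is not withheld from the employee.)
Total deductions = $74.38 + $144.50 + $125.29 + $140.61 + $195.40 = $680.18
Net pay = $2,008.75 − $680.18 = $1,328.57

$1,328.57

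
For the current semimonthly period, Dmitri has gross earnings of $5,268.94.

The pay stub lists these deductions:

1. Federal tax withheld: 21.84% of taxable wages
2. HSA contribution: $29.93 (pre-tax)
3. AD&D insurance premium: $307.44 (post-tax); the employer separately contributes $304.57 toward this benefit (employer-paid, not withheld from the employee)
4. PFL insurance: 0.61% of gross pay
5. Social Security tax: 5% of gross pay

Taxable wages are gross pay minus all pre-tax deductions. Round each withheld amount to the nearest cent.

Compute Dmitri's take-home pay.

$3,491.78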